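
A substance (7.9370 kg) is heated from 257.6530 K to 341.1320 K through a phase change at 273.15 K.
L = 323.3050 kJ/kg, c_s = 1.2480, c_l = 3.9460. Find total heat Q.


Q1 (sensible, solid) = 7.9370 * 1.2480 * 15.4970 = 153.5036 kJ
Q2 (latent) = 7.9370 * 323.3050 = 2566.0718 kJ
Q3 (sensible, liquid) = 7.9370 * 3.9460 * 67.9820 = 2129.1556 kJ
Q_total = 4848.7310 kJ

4848.7310 kJ


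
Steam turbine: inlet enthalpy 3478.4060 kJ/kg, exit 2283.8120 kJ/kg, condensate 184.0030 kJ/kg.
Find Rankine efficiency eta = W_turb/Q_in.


W = 1194.5940 kJ/kg
Q_in = 3294.4030 kJ/kg
eta = 0.3626 = 36.2613%

eta = 36.2613%


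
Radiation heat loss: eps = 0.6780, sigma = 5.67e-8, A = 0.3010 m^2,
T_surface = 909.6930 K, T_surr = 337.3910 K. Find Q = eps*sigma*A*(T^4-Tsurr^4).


T^4 = 6.8482e+11
Tsurr^4 = 1.2958e+10
Q = 0.6780 * 5.67e-8 * 0.3010 * 6.7187e+11 = 7774.3204 W

7774.3204 W


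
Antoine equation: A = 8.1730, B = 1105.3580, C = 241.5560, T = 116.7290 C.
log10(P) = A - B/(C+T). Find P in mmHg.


C+T = 358.2850
B/(C+T) = 3.0851
log10(P) = 8.1730 - 3.0851 = 5.0879
P = 10^5.0879 = 122423.2389 mmHg

122423.2389 mmHg


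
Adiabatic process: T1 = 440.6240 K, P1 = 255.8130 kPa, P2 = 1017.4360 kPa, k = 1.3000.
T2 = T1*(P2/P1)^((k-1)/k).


(k-1)/k = 0.2308
(P2/P1)^exp = 1.3752
T2 = 440.6240 * 1.3752 = 605.9458 K

605.9458 K


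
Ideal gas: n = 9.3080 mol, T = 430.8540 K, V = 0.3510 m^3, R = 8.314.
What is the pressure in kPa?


P = nRT/V = 9.3080 * 8.314 * 430.8540 / 0.3510
= 33342.3744 / 0.3510 = 94992.5197 Pa = 94.9925 kPa

94.9925 kPa


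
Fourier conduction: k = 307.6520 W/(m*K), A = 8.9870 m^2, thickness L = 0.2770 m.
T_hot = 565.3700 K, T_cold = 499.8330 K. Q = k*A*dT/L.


dT = 65.5370 K
Q = 307.6520 * 8.9870 * 65.5370 / 0.2770 = 654155.9150 W

654155.9150 W


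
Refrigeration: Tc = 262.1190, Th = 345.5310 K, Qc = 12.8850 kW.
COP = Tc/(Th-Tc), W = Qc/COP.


COP = 262.1190 / 83.4120 = 3.1425
W = 12.8850 / 3.1425 = 4.1003 kW

COP = 3.1425, W = 4.1003 kW


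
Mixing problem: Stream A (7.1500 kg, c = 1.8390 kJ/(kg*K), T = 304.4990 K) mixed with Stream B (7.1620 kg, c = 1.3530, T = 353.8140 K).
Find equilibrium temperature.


num = 7432.3351
den = 22.8390
Tf = 325.4225 K

325.4225 K


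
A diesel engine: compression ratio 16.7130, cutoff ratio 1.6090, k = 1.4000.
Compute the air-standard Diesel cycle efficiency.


r^(k-1) = 3.0848
rc^k = 1.9462
eta = 0.6403 = 64.0253%

64.0253%


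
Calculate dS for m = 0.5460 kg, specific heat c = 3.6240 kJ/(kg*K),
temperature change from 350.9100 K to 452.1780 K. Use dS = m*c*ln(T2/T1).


T2/T1 = 1.2886
ln(T2/T1) = 0.2535
dS = 0.5460 * 3.6240 * 0.2535 = 0.5017 kJ/K

0.5017 kJ/K


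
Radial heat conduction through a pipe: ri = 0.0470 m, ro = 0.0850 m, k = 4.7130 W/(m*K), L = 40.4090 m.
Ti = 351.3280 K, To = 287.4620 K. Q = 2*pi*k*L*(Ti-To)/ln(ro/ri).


dT = 63.8660 K
ln(ro/ri) = 0.5925
Q = 2*pi*4.7130*40.4090*63.8660 / 0.5925 = 128983.4812 W

128983.4812 W


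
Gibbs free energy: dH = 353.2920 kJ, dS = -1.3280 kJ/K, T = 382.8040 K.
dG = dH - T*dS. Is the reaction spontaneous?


T*dS = 382.8040 * -1.3280 = -508.3637 kJ
dG = 353.2920 + 508.3637 = 861.6557 kJ (non-spontaneous)

dG = 861.6557 kJ, non-spontaneous


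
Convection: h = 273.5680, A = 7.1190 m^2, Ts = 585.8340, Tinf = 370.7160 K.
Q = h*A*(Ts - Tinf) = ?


dT = 215.1180 K
Q = 273.5680 * 7.1190 * 215.1180 = 418948.8859 W

418948.8859 W


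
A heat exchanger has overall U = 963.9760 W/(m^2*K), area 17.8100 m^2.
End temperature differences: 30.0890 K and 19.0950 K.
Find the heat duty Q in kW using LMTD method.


LMTD = 24.1768 K
Q = 963.9760 * 17.8100 * 24.1768 = 415077.5759 W = 415.0776 kW

415.0776 kW


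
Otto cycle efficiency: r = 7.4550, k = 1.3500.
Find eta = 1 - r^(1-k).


r^(k-1) = 2.0200
eta = 1 - 1/2.0200 = 0.5050 = 50.4957%

50.4957%


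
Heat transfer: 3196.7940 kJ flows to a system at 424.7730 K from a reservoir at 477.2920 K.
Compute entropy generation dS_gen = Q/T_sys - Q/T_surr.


dS_sys = 3196.7940/424.7730 = 7.5259 kJ/K
dS_surr = -3196.7940/477.2920 = -6.6978 kJ/K
dS_gen = 7.5259 - 6.6978 = 0.8281 kJ/K (irreversible)

dS_gen = 0.8281 kJ/K, irreversible


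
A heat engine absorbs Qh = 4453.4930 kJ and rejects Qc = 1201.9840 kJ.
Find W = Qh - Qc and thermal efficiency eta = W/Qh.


W = 4453.4930 - 1201.9840 = 3251.5090 kJ
eta = 3251.5090 / 4453.4930 = 0.7301 = 73.0103%

W = 3251.5090 kJ, eta = 73.0103%


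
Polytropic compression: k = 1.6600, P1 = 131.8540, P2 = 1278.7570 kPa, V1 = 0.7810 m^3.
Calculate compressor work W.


(k-1)/k = 0.3976
(P2/P1)^exp = 2.4677
W = 2.5152 * 131.8540 * 0.7810 * (2.4677 - 1) = 380.1536 kJ

380.1536 kJ


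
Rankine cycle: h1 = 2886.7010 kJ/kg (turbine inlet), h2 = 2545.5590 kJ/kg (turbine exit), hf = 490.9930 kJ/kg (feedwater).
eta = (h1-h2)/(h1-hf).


W = 341.1420 kJ/kg
Q_in = 2395.7080 kJ/kg
eta = 0.1424 = 14.2397%

eta = 14.2397%


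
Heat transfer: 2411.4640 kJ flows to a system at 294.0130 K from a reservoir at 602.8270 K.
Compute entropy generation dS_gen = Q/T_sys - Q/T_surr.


dS_sys = 2411.4640/294.0130 = 8.2019 kJ/K
dS_surr = -2411.4640/602.8270 = -4.0003 kJ/K
dS_gen = 8.2019 - 4.0003 = 4.2016 kJ/K (irreversible)

dS_gen = 4.2016 kJ/K, irreversible


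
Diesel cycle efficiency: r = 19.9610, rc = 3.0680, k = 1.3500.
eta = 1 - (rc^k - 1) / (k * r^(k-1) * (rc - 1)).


r^(k-1) = 2.8514
rc^k = 4.5421
eta = 0.5551 = 55.5051%

55.5051%


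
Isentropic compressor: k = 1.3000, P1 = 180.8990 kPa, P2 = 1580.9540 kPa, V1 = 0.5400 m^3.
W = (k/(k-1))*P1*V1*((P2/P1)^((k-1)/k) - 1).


(k-1)/k = 0.2308
(P2/P1)^exp = 1.6492
W = 4.3333 * 180.8990 * 0.5400 * (1.6492 - 1) = 274.7959 kJ

274.7959 kJ


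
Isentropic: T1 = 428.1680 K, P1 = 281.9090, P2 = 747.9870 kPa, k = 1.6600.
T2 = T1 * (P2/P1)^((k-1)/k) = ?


(k-1)/k = 0.3976
(P2/P1)^exp = 1.4740
T2 = 428.1680 * 1.4740 = 631.1129 K

631.1129 K


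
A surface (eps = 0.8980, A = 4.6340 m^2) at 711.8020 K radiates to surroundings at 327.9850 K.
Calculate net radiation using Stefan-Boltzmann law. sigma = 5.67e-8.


T^4 = 2.5671e+11
Tsurr^4 = 1.1572e+10
Q = 0.8980 * 5.67e-8 * 4.6340 * 2.4513e+11 = 57838.8243 W

57838.8243 W


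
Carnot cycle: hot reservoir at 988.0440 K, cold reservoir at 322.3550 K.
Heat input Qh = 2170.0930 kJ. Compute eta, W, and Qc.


eta = 1 - 322.3550/988.0440 = 0.6737
W = 0.6737 * 2170.0930 = 1462.0878 kJ
Qc = 2170.0930 - 1462.0878 = 708.0052 kJ

eta = 67.3744%, W = 1462.0878 kJ, Qc = 708.0052 kJ


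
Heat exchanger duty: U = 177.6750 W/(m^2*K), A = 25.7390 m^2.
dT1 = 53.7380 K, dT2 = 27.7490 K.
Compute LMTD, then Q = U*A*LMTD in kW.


LMTD = 39.3224 K
Q = 177.6750 * 25.7390 * 39.3224 = 179828.4024 W = 179.8284 kW

179.8284 kW


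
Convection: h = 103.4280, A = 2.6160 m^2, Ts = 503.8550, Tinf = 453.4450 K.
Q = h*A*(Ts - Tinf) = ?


dT = 50.4100 K
Q = 103.4280 * 2.6160 * 50.4100 = 13639.3151 W

13639.3151 W


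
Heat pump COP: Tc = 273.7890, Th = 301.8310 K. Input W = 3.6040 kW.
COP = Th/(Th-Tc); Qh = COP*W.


COP = 301.8310 / 28.0420 = 10.7635
Qh = 10.7635 * 3.6040 = 38.7918 kW

COP = 10.7635, Qh = 38.7918 kW


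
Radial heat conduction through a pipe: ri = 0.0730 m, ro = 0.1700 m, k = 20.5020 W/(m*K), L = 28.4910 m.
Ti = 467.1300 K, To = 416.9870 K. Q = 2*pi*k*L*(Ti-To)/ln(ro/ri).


dT = 50.1430 K
ln(ro/ri) = 0.8453
Q = 2*pi*20.5020*28.4910*50.1430 / 0.8453 = 217702.3917 W

217702.3917 W


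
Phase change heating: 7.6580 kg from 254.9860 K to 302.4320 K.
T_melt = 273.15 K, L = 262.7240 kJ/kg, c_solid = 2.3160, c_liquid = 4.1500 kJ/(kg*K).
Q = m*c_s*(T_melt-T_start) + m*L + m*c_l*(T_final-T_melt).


Q1 (sensible, solid) = 7.6580 * 2.3160 * 18.1640 = 322.1554 kJ
Q2 (latent) = 7.6580 * 262.7240 = 2011.9404 kJ
Q3 (sensible, liquid) = 7.6580 * 4.1500 * 29.2820 = 930.6025 kJ
Q_total = 3264.6982 kJ

3264.6982 kJ


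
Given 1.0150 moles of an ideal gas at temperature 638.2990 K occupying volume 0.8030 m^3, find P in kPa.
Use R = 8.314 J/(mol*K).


P = nRT/V = 1.0150 * 8.314 * 638.2990 / 0.8030
= 5386.4202 / 0.8030 = 6707.8707 Pa = 6.7079 kPa

6.7079 kPa


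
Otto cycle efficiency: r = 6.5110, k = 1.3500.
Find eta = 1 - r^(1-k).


r^(k-1) = 1.9265
eta = 1 - 1/1.9265 = 0.4809 = 48.0933%

48.0933%


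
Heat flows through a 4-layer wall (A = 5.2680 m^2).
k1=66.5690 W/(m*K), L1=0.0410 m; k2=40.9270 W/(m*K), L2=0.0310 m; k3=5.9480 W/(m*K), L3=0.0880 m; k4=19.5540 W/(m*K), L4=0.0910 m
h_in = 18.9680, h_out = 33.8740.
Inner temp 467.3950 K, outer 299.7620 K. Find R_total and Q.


R_conv_in = 1/(18.9680*5.2680) = 0.0100
R_1 = 0.0410/(66.5690*5.2680) = 0.0001
R_2 = 0.0310/(40.9270*5.2680) = 0.0001
R_3 = 0.0880/(5.9480*5.2680) = 0.0028
R_4 = 0.0910/(19.5540*5.2680) = 0.0009
R_conv_out = 1/(33.8740*5.2680) = 0.0056
R_total = 0.0196 K/W
Q = 167.6330 / 0.0196 = 8568.4086 W

R_total = 0.0196 K/W, Q = 8568.4086 W


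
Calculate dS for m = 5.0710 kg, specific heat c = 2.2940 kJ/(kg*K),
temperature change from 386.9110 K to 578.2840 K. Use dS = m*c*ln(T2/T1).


T2/T1 = 1.4946
ln(T2/T1) = 0.4019
dS = 5.0710 * 2.2940 * 0.4019 = 4.6749 kJ/K

4.6749 kJ/K


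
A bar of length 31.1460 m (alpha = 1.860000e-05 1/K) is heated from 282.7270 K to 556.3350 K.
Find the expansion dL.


dT = 273.6080 K
dL = 1.860000e-05 * 31.1460 * 273.6080 = 0.158505 m
L_final = 31.304505 m

dL = 0.158505 m


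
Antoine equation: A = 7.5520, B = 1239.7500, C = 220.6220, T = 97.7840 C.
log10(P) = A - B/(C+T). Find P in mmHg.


C+T = 318.4060
B/(C+T) = 3.8936
log10(P) = 7.5520 - 3.8936 = 3.6584
P = 10^3.6584 = 4553.9283 mmHg

4553.9283 mmHg


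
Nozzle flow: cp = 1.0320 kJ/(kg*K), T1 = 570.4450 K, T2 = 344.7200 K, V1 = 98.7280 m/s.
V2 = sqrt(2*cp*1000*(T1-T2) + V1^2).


dT = 225.7250 K
2*cp*1000*dT = 465896.4000
V1^2 = 9747.2180
V2 = sqrt(475643.6180) = 689.6692 m/s

689.6692 m/s


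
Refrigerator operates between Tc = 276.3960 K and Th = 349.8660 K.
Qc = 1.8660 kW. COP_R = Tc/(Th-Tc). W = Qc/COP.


COP = 276.3960 / 73.4700 = 3.7620
W = 1.8660 / 3.7620 = 0.4960 kW

COP = 3.7620, W = 0.4960 kW


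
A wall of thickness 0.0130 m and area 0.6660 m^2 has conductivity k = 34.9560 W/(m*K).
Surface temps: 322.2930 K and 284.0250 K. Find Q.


dT = 38.2680 K
Q = 34.9560 * 0.6660 * 38.2680 / 0.0130 = 68531.2057 W

68531.2057 W


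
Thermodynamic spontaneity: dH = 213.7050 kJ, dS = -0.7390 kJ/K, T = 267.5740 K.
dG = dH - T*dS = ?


T*dS = 267.5740 * -0.7390 = -197.7372 kJ
dG = 213.7050 + 197.7372 = 411.4422 kJ (non-spontaneous)

dG = 411.4422 kJ, non-spontaneous


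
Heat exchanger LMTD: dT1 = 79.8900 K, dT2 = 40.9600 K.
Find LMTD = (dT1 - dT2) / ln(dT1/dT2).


dT1/dT2 = 1.9504
ln(dT1/dT2) = 0.6681
LMTD = 38.9300 / 0.6681 = 58.2737 K

58.2737 K


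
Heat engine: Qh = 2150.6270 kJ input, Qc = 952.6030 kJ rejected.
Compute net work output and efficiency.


W = 2150.6270 - 952.6030 = 1198.0240 kJ
eta = 1198.0240 / 2150.6270 = 0.5571 = 55.7058%

W = 1198.0240 kJ, eta = 55.7058%


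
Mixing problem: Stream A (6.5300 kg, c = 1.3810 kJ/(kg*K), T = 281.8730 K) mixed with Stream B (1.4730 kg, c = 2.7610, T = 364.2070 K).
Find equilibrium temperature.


num = 4023.1237
den = 13.0849
Tf = 307.4635 K

307.4635 K


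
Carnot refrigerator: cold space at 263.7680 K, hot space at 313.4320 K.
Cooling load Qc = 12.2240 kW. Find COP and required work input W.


COP = 263.7680 / 49.6640 = 5.3111
W = 12.2240 / 5.3111 = 2.3016 kW

COP = 5.3111, W = 2.3016 kW


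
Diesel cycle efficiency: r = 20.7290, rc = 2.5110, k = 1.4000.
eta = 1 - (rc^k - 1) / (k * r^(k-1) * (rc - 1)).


r^(k-1) = 3.3623
rc^k = 3.6290
eta = 0.6304 = 63.0372%

63.0372%


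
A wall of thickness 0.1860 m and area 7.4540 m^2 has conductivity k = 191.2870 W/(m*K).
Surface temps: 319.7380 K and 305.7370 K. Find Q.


dT = 14.0010 K
Q = 191.2870 * 7.4540 * 14.0010 / 0.1860 = 107329.9571 W

107329.9571 W


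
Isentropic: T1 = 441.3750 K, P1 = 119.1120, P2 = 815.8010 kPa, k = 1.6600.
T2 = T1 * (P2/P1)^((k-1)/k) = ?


(k-1)/k = 0.3976
(P2/P1)^exp = 2.1490
T2 = 441.3750 * 2.1490 = 948.5182 K

948.5182 K


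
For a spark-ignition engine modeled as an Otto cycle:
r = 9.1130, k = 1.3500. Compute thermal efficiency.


r^(k-1) = 2.1671
eta = 1 - 1/2.1671 = 0.5386 = 53.8557%

53.8557%


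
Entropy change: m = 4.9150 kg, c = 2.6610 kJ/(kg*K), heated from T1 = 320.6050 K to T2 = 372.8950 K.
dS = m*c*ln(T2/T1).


T2/T1 = 1.1631
ln(T2/T1) = 0.1511
dS = 4.9150 * 2.6610 * 0.1511 = 1.9760 kJ/K

1.9760 kJ/K


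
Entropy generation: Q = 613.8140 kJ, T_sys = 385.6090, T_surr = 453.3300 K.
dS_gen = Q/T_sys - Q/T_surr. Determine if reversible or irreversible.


dS_sys = 613.8140/385.6090 = 1.5918 kJ/K
dS_surr = -613.8140/453.3300 = -1.3540 kJ/K
dS_gen = 1.5918 - 1.3540 = 0.2378 kJ/K (irreversible)

dS_gen = 0.2378 kJ/K, irreversible


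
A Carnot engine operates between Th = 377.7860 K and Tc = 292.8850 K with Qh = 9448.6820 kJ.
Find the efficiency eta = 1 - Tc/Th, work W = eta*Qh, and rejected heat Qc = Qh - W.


eta = 1 - 292.8850/377.7860 = 0.2247
W = 0.2247 * 9448.6820 = 2123.4311 kJ
Qc = 9448.6820 - 2123.4311 = 7325.2509 kJ

eta = 22.4733%, W = 2123.4311 kJ, Qc = 7325.2509 kJ


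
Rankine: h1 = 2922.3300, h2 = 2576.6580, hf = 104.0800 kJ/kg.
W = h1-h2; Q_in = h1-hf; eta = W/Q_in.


W = 345.6720 kJ/kg
Q_in = 2818.2500 kJ/kg
eta = 0.1227 = 12.2655%

eta = 12.2655%


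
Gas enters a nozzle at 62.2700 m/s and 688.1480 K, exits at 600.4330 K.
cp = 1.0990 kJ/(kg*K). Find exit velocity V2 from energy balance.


dT = 87.7150 K
2*cp*1000*dT = 192797.5700
V1^2 = 3877.5529
V2 = sqrt(196675.1229) = 443.4807 m/s

443.4807 m/s


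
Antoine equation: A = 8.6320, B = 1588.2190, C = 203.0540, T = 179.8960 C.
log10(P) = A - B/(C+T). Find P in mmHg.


C+T = 382.9500
B/(C+T) = 4.1473
log10(P) = 8.6320 - 4.1473 = 4.4847
P = 10^4.4847 = 30526.1949 mmHg

30526.1949 mmHg


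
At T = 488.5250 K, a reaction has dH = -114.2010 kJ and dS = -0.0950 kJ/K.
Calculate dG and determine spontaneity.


T*dS = 488.5250 * -0.0950 = -46.4099 kJ
dG = -114.2010 + 46.4099 = -67.7911 kJ (spontaneous)

dG = -67.7911 kJ, spontaneous


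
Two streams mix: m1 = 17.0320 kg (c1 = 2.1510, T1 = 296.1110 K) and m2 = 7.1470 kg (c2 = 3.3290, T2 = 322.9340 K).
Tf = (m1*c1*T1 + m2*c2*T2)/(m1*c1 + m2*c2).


num = 18531.6358
den = 60.4282
Tf = 306.6720 K

306.6720 K


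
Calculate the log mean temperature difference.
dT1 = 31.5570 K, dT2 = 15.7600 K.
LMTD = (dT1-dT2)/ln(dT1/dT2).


dT1/dT2 = 2.0023
ln(dT1/dT2) = 0.6943
LMTD = 15.7970 / 0.6943 = 22.7517 K

22.7517 K


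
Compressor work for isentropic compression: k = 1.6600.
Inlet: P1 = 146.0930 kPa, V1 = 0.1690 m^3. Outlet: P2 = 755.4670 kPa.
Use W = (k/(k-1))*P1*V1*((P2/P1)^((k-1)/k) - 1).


(k-1)/k = 0.3976
(P2/P1)^exp = 1.9218
W = 2.5152 * 146.0930 * 0.1690 * (1.9218 - 1) = 57.2441 kJ

57.2441 kJ


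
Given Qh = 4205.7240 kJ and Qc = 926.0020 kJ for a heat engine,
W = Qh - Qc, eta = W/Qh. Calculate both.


W = 4205.7240 - 926.0020 = 3279.7220 kJ
eta = 3279.7220 / 4205.7240 = 0.7798 = 77.9823%

W = 3279.7220 kJ, eta = 77.9823%


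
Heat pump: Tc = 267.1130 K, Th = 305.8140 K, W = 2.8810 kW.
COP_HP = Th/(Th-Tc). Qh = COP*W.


COP = 305.8140 / 38.7010 = 7.9020
Qh = 7.9020 * 2.8810 = 22.7656 kW

COP = 7.9020, Qh = 22.7656 kW


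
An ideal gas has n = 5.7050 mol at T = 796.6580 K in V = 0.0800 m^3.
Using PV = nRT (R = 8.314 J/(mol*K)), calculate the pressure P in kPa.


P = nRT/V = 5.7050 * 8.314 * 796.6580 / 0.0800
= 37786.5804 / 0.0800 = 472332.2545 Pa = 472.3323 kPa

472.3323 kPa


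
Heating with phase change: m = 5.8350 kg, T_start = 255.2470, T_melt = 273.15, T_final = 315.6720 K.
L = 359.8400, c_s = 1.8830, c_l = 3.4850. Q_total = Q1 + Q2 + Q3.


Q1 (sensible, solid) = 5.8350 * 1.8830 * 17.9030 = 196.7057 kJ
Q2 (latent) = 5.8350 * 359.8400 = 2099.6664 kJ
Q3 (sensible, liquid) = 5.8350 * 3.4850 * 42.5220 = 864.6838 kJ
Q_total = 3161.0559 kJ

3161.0559 kJ


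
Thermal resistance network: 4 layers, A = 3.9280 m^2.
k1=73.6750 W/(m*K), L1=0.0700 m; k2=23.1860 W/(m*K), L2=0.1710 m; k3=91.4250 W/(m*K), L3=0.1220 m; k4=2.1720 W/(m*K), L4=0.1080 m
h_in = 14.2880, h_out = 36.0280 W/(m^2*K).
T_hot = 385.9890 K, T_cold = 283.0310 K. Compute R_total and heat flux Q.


R_conv_in = 1/(14.2880*3.9280) = 0.0178
R_1 = 0.0700/(73.6750*3.9280) = 0.0002
R_2 = 0.1710/(23.1860*3.9280) = 0.0019
R_3 = 0.1220/(91.4250*3.9280) = 0.0003
R_4 = 0.1080/(2.1720*3.9280) = 0.0127
R_conv_out = 1/(36.0280*3.9280) = 0.0071
R_total = 0.0400 K/W
Q = 102.9580 / 0.0400 = 2573.8118 W

R_total = 0.0400 K/W, Q = 2573.8118 W


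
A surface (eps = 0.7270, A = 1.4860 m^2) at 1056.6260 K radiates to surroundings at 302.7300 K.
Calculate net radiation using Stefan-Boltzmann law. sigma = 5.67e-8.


T^4 = 1.2465e+12
Tsurr^4 = 8.3989e+09
Q = 0.7270 * 5.67e-8 * 1.4860 * 1.2381e+12 = 75837.7140 W

75837.7140 W


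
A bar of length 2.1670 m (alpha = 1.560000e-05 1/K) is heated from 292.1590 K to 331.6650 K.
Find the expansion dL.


dT = 39.5060 K
dL = 1.560000e-05 * 2.1670 * 39.5060 = 0.001336 m
L_final = 2.168336 m

dL = 0.001336 m


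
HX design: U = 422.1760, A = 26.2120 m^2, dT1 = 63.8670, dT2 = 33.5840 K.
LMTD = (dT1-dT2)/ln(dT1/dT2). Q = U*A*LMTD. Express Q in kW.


LMTD = 47.1145 K
Q = 422.1760 * 26.2120 * 47.1145 = 521372.9100 W = 521.3729 kW

521.3729 kW


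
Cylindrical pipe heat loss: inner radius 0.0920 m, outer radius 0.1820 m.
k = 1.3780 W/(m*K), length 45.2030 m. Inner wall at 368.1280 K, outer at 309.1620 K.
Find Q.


dT = 58.9660 K
ln(ro/ri) = 0.6822
Q = 2*pi*1.3780*45.2030*58.9660 / 0.6822 = 33827.8790 W

33827.8790 W


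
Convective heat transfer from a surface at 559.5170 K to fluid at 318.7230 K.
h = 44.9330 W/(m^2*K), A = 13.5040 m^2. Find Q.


dT = 240.7940 K
Q = 44.9330 * 13.5040 * 240.7940 = 146107.8352 W

146107.8352 W


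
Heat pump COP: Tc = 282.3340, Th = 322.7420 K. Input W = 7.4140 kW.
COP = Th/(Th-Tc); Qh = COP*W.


COP = 322.7420 / 40.4080 = 7.9871
Qh = 7.9871 * 7.4140 = 59.2162 kW

COP = 7.9871, Qh = 59.2162 kW


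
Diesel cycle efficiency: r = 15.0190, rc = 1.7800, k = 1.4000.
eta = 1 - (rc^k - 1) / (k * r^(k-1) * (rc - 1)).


r^(k-1) = 2.9557
rc^k = 2.2418
eta = 0.6153 = 61.5270%

61.5270%


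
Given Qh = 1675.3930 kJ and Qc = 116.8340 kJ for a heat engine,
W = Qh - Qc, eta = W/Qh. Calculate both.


W = 1675.3930 - 116.8340 = 1558.5590 kJ
eta = 1558.5590 / 1675.3930 = 0.9303 = 93.0265%

W = 1558.5590 kJ, eta = 93.0265%


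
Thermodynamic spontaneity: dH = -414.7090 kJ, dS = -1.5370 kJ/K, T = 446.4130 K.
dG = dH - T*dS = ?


T*dS = 446.4130 * -1.5370 = -686.1368 kJ
dG = -414.7090 + 686.1368 = 271.4278 kJ (non-spontaneous)

dG = 271.4278 kJ, non-spontaneous


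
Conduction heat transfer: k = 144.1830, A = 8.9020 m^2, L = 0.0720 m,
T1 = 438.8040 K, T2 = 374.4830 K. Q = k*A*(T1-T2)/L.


dT = 64.3210 K
Q = 144.1830 * 8.9020 * 64.3210 / 0.0720 = 1146626.4056 W

1146626.4056 W


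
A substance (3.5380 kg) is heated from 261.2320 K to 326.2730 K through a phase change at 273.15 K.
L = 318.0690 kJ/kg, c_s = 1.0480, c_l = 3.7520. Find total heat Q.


Q1 (sensible, solid) = 3.5380 * 1.0480 * 11.9180 = 44.1898 kJ
Q2 (latent) = 3.5380 * 318.0690 = 1125.3281 kJ
Q3 (sensible, liquid) = 3.5380 * 3.7520 * 53.1230 = 705.1853 kJ
Q_total = 1874.7033 kJ

1874.7033 kJ


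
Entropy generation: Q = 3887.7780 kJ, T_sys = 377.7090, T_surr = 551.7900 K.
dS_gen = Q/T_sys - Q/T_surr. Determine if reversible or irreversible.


dS_sys = 3887.7780/377.7090 = 10.2931 kJ/K
dS_surr = -3887.7780/551.7900 = -7.0458 kJ/K
dS_gen = 10.2931 - 7.0458 = 3.2473 kJ/K (irreversible)

dS_gen = 3.2473 kJ/K, irreversible


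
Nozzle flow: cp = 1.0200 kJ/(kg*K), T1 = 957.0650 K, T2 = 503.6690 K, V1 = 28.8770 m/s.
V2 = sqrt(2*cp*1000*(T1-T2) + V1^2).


dT = 453.3960 K
2*cp*1000*dT = 924927.8400
V1^2 = 833.8811
V2 = sqrt(925761.7211) = 962.1651 m/s

962.1651 m/s


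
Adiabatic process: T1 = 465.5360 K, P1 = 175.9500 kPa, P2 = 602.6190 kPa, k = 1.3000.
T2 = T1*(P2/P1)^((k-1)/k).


(k-1)/k = 0.2308
(P2/P1)^exp = 1.3286
T2 = 465.5360 * 1.3286 = 618.4931 K

618.4931 K


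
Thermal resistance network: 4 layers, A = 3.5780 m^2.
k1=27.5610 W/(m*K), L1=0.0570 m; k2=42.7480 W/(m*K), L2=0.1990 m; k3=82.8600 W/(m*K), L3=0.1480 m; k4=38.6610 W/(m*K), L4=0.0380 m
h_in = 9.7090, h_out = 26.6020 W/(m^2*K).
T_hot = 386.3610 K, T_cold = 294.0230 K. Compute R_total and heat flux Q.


R_conv_in = 1/(9.7090*3.5780) = 0.0288
R_1 = 0.0570/(27.5610*3.5780) = 0.0006
R_2 = 0.1990/(42.7480*3.5780) = 0.0013
R_3 = 0.1480/(82.8600*3.5780) = 0.0005
R_4 = 0.0380/(38.6610*3.5780) = 0.0003
R_conv_out = 1/(26.6020*3.5780) = 0.0105
R_total = 0.0419 K/W
Q = 92.3380 / 0.0419 = 2201.3840 W

R_total = 0.0419 K/W, Q = 2201.3840 W


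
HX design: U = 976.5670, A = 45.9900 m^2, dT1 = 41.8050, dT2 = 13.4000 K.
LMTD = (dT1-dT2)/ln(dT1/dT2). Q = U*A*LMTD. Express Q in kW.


LMTD = 24.9657 K
Q = 976.5670 * 45.9900 * 24.9657 = 1121267.1847 W = 1121.2672 kW

1121.2672 kW


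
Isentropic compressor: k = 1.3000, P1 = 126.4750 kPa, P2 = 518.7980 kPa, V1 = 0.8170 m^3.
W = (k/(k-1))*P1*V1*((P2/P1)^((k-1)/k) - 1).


(k-1)/k = 0.2308
(P2/P1)^exp = 1.3850
W = 4.3333 * 126.4750 * 0.8170 * (1.3850 - 1) = 172.4037 kJ

172.4037 kJ


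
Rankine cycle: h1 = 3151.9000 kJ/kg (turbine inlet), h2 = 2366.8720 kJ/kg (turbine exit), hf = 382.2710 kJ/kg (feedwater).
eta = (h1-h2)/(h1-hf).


W = 785.0280 kJ/kg
Q_in = 2769.6290 kJ/kg
eta = 0.2834 = 28.3442%

eta = 28.3442%


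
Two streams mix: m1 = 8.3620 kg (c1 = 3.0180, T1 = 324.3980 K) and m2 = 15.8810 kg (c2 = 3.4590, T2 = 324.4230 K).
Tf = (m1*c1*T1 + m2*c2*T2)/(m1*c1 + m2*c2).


num = 26008.0025
den = 80.1689
Tf = 324.4151 K

324.4151 K


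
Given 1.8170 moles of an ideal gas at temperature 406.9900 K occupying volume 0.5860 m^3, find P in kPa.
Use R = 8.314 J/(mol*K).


P = nRT/V = 1.8170 * 8.314 * 406.9900 / 0.5860
= 6148.2099 / 0.5860 = 10491.8258 Pa = 10.4918 kPa

10.4918 kPa


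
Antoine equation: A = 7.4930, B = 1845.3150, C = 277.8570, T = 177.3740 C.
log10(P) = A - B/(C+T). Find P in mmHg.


C+T = 455.2310
B/(C+T) = 4.0536
log10(P) = 7.4930 - 4.0536 = 3.4394
P = 10^3.4394 = 2750.5567 mmHg

2750.5567 mmHg


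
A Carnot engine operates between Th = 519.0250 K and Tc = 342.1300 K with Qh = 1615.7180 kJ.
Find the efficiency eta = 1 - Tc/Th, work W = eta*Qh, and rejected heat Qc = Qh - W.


eta = 1 - 342.1300/519.0250 = 0.3408
W = 0.3408 * 1615.7180 = 550.6718 kJ
Qc = 1615.7180 - 550.6718 = 1065.0462 kJ

eta = 34.0822%, W = 550.6718 kJ, Qc = 1065.0462 kJ


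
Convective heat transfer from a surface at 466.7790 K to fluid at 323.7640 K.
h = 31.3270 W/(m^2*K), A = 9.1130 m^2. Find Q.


dT = 143.0150 K
Q = 31.3270 * 9.1130 * 143.0150 = 40828.3442 W

40828.3442 W


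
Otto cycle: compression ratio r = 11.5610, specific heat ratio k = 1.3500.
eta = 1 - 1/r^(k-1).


r^(k-1) = 2.3553
eta = 1 - 1/2.3553 = 0.5754 = 57.5428%

57.5428%


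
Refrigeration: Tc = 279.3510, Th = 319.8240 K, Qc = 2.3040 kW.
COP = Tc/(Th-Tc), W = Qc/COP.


COP = 279.3510 / 40.4730 = 6.9022
W = 2.3040 / 6.9022 = 0.3338 kW

COP = 6.9022, W = 0.3338 kW


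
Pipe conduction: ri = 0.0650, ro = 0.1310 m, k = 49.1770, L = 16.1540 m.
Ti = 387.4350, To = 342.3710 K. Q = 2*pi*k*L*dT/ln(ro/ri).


dT = 45.0640 K
ln(ro/ri) = 0.7008
Q = 2*pi*49.1770*16.1540*45.0640 / 0.7008 = 320960.3562 W

320960.3562 W


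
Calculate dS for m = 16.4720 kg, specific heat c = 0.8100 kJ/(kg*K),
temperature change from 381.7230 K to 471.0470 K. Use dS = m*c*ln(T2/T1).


T2/T1 = 1.2340
ln(T2/T1) = 0.2103
dS = 16.4720 * 0.8100 * 0.2103 = 2.8054 kJ/K

2.8054 kJ/K


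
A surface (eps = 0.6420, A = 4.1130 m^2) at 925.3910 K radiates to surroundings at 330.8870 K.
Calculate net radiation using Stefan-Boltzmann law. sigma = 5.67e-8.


T^4 = 7.3333e+11
Tsurr^4 = 1.1987e+10
Q = 0.6420 * 5.67e-8 * 4.1130 * 7.2135e+11 = 107999.1011 W

107999.1011 W


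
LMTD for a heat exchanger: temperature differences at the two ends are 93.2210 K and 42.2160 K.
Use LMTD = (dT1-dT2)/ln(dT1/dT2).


dT1/dT2 = 2.2082
ln(dT1/dT2) = 0.7922
LMTD = 51.0050 / 0.7922 = 64.3861 K

64.3861 K


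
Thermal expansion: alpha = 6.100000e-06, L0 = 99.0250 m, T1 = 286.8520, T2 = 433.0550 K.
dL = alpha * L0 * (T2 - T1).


dT = 146.2030 K
dL = 6.100000e-06 * 99.0250 * 146.2030 = 0.088314 m
L_final = 99.113314 m

dL = 0.088314 m


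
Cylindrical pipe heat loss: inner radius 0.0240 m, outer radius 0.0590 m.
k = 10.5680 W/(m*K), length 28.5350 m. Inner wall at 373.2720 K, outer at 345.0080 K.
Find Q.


dT = 28.2640 K
ln(ro/ri) = 0.8995
Q = 2*pi*10.5680*28.5350*28.2640 / 0.8995 = 59537.5444 W

59537.5444 W


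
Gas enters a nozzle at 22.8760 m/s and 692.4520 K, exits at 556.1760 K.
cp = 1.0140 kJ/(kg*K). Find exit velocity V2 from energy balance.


dT = 136.2760 K
2*cp*1000*dT = 276367.7280
V1^2 = 523.3114
V2 = sqrt(276891.0394) = 526.2044 m/s

526.2044 m/s


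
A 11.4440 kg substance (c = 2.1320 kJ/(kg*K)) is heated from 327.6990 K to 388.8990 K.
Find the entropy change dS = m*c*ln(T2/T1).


T2/T1 = 1.1868
ln(T2/T1) = 0.1712
dS = 11.4440 * 2.1320 * 0.1712 = 4.1776 kJ/K

4.1776 kJ/K


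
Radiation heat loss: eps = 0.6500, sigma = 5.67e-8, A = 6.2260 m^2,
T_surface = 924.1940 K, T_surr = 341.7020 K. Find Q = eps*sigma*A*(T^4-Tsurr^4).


T^4 = 7.2955e+11
Tsurr^4 = 1.3633e+10
Q = 0.6500 * 5.67e-8 * 6.2260 * 7.1591e+11 = 164272.8162 W

164272.8162 W


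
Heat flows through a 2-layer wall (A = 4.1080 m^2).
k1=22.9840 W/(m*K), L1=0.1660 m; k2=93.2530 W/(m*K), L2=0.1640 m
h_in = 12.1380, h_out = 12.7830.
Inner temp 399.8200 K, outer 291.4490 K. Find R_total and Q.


R_conv_in = 1/(12.1380*4.1080) = 0.0201
R_1 = 0.1660/(22.9840*4.1080) = 0.0018
R_2 = 0.1640/(93.2530*4.1080) = 0.0004
R_conv_out = 1/(12.7830*4.1080) = 0.0190
R_total = 0.0413 K/W
Q = 108.3710 / 0.0413 = 2624.9936 W

R_total = 0.0413 K/W, Q = 2624.9936 W


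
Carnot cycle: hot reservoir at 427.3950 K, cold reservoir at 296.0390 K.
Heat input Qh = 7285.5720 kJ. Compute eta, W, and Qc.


eta = 1 - 296.0390/427.3950 = 0.3073
W = 0.3073 * 7285.5720 = 2239.1549 kJ
Qc = 7285.5720 - 2239.1549 = 5046.4171 kJ

eta = 30.7341%, W = 2239.1549 kJ, Qc = 5046.4171 kJ


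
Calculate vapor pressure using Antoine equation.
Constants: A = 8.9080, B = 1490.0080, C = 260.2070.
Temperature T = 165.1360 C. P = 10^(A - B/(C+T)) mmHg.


C+T = 425.3430
B/(C+T) = 3.5031
log10(P) = 8.9080 - 3.5031 = 5.4049
P = 10^5.4049 = 254053.9843 mmHg

254053.9843 mmHg


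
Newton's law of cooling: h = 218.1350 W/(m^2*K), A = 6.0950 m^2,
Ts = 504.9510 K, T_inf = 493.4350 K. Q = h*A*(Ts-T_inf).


dT = 11.5160 K
Q = 218.1350 * 6.0950 * 11.5160 = 15310.9000 W

15310.9000 W


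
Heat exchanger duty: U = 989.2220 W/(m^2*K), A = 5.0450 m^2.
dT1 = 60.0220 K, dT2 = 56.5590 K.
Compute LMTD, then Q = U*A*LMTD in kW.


LMTD = 58.2734 K
Q = 989.2220 * 5.0450 * 58.2734 = 290820.4438 W = 290.8204 kW

290.8204 kW


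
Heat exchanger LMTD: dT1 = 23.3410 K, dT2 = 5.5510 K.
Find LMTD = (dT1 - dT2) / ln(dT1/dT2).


dT1/dT2 = 4.2048
ln(dT1/dT2) = 1.4362
LMTD = 17.7900 / 1.4362 = 12.3866 K

12.3866 K


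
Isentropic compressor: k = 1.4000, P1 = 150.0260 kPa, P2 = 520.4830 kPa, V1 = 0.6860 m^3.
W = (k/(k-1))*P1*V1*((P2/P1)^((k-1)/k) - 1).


(k-1)/k = 0.2857
(P2/P1)^exp = 1.4268
W = 3.5000 * 150.0260 * 0.6860 * (1.4268 - 1) = 153.7282 kJ

153.7282 kJ


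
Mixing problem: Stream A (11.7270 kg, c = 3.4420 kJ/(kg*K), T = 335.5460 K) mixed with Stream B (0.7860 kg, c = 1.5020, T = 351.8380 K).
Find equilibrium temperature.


num = 13959.4609
den = 41.5449
Tf = 336.0090 K

336.0090 K


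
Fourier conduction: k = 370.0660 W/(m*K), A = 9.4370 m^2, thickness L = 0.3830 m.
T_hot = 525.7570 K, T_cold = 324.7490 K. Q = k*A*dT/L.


dT = 201.0080 K
Q = 370.0660 * 9.4370 * 201.0080 / 0.3830 = 1832853.3153 W

1832853.3153 W


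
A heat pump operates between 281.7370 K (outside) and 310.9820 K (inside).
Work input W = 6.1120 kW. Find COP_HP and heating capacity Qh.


COP = 310.9820 / 29.2450 = 10.6337
Qh = 10.6337 * 6.1120 = 64.9931 kW

COP = 10.6337, Qh = 64.9931 kW


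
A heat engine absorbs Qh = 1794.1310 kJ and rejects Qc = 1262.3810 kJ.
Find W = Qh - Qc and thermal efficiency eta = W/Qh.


W = 1794.1310 - 1262.3810 = 531.7500 kJ
eta = 531.7500 / 1794.1310 = 0.2964 = 29.6383%

W = 531.7500 kJ, eta = 29.6383%


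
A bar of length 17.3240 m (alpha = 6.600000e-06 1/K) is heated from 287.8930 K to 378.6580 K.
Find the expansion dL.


dT = 90.7650 K
dL = 6.600000e-06 * 17.3240 * 90.7650 = 0.010378 m
L_final = 17.334378 m

dL = 0.010378 m


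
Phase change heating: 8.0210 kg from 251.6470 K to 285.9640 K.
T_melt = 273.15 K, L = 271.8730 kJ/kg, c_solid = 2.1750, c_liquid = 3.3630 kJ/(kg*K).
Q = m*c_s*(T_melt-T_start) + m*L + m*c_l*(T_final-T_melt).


Q1 (sensible, solid) = 8.0210 * 2.1750 * 21.5030 = 375.1343 kJ
Q2 (latent) = 8.0210 * 271.8730 = 2180.6933 kJ
Q3 (sensible, liquid) = 8.0210 * 3.3630 * 12.8140 = 345.6528 kJ
Q_total = 2901.4805 kJ

2901.4805 kJ


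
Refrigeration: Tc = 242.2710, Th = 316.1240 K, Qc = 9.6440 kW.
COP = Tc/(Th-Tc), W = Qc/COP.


COP = 242.2710 / 73.8530 = 3.2804
W = 9.6440 / 3.2804 = 2.9398 kW

COP = 3.2804, W = 2.9398 kW


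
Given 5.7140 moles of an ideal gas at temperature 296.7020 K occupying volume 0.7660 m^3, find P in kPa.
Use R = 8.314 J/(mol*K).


P = nRT/V = 5.7140 * 8.314 * 296.7020 / 0.7660
= 14095.1834 / 0.7660 = 18401.0227 Pa = 18.4010 kPa

18.4010 kPa


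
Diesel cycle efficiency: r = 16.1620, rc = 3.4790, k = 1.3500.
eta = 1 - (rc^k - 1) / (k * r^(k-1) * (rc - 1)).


r^(k-1) = 2.6483
rc^k = 5.3822
eta = 0.5056 = 50.5561%

50.5561%


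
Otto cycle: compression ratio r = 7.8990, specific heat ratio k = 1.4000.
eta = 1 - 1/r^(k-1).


r^(k-1) = 2.2858
eta = 1 - 1/2.2858 = 0.5625 = 56.2507%

56.2507%


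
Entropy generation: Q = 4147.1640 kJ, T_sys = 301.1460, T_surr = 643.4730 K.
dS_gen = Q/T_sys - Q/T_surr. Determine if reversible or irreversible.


dS_sys = 4147.1640/301.1460 = 13.7713 kJ/K
dS_surr = -4147.1640/643.4730 = -6.4450 kJ/K
dS_gen = 13.7713 - 6.4450 = 7.3263 kJ/K (irreversible)

dS_gen = 7.3263 kJ/K, irreversible


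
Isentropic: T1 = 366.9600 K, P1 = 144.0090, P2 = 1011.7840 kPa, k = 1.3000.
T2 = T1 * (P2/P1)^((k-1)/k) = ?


(k-1)/k = 0.2308
(P2/P1)^exp = 1.5682
T2 = 366.9600 * 1.5682 = 575.4540 K

575.4540 K


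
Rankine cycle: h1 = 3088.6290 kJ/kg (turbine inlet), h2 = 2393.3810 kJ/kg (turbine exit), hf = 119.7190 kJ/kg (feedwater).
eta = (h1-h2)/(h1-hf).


W = 695.2480 kJ/kg
Q_in = 2968.9100 kJ/kg
eta = 0.2342 = 23.4176%

eta = 23.4176%


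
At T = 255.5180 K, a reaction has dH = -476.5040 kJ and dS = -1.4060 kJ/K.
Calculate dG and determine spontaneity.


T*dS = 255.5180 * -1.4060 = -359.2583 kJ
dG = -476.5040 + 359.2583 = -117.2457 kJ (spontaneous)

dG = -117.2457 kJ, spontaneous


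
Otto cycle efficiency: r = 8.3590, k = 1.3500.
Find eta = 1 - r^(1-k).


r^(k-1) = 2.1026
eta = 1 - 1/2.1026 = 0.5244 = 52.4395%

52.4395%


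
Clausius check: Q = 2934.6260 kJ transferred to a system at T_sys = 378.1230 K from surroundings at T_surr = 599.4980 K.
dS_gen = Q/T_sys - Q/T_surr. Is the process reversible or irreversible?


dS_sys = 2934.6260/378.1230 = 7.7610 kJ/K
dS_surr = -2934.6260/599.4980 = -4.8951 kJ/K
dS_gen = 7.7610 - 4.8951 = 2.8659 kJ/K (irreversible)

dS_gen = 2.8659 kJ/K, irreversible


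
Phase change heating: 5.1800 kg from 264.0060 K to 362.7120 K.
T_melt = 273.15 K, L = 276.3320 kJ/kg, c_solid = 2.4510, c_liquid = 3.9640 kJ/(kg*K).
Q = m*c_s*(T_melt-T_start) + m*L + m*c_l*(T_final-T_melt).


Q1 (sensible, solid) = 5.1800 * 2.4510 * 9.1440 = 116.0939 kJ
Q2 (latent) = 5.1800 * 276.3320 = 1431.3998 kJ
Q3 (sensible, liquid) = 5.1800 * 3.9640 * 89.5620 = 1839.0231 kJ
Q_total = 3386.5167 kJ

3386.5167 kJ


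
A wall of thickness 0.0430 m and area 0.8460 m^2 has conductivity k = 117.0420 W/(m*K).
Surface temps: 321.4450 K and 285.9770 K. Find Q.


dT = 35.4680 K
Q = 117.0420 * 0.8460 * 35.4680 / 0.0430 = 81673.3448 W

81673.3448 W


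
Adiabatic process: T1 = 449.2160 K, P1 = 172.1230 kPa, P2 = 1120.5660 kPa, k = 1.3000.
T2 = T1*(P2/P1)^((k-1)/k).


(k-1)/k = 0.2308
(P2/P1)^exp = 1.5408
T2 = 449.2160 * 1.5408 = 692.1635 K

692.1635 K


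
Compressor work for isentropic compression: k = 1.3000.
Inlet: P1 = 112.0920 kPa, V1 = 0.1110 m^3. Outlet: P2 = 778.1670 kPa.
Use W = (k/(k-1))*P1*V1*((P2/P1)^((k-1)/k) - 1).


(k-1)/k = 0.2308
(P2/P1)^exp = 1.5638
W = 4.3333 * 112.0920 * 0.1110 * (1.5638 - 1) = 30.4001 kJ

30.4001 kJ


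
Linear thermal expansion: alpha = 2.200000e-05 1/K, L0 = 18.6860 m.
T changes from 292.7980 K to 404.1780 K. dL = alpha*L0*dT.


dT = 111.3800 K
dL = 2.200000e-05 * 18.6860 * 111.3800 = 0.045787 m
L_final = 18.731787 m

dL = 0.045787 m


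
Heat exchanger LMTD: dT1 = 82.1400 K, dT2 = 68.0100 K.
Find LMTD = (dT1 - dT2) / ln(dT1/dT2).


dT1/dT2 = 1.2078
ln(dT1/dT2) = 0.1888
LMTD = 14.1300 / 0.1888 = 74.8529 K

74.8529 K


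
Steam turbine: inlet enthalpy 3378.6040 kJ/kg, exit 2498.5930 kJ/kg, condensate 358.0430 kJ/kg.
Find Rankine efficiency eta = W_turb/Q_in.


W = 880.0110 kJ/kg
Q_in = 3020.5610 kJ/kg
eta = 0.2913 = 29.1340%

eta = 29.1340%


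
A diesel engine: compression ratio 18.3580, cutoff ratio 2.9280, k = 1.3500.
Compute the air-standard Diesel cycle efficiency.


r^(k-1) = 2.7691
rc^k = 4.2645
eta = 0.5471 = 54.7060%

54.7060%


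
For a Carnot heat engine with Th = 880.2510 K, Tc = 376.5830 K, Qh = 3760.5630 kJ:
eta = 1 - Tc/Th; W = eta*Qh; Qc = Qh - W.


eta = 1 - 376.5830/880.2510 = 0.5722
W = 0.5722 * 3760.5630 = 2151.7445 kJ
Qc = 3760.5630 - 2151.7445 = 1608.8185 kJ

eta = 57.2187%, W = 2151.7445 kJ, Qc = 1608.8185 kJ


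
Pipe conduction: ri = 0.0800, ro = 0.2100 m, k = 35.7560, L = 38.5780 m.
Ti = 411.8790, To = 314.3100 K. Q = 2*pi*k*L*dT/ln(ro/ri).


dT = 97.5690 K
ln(ro/ri) = 0.9651
Q = 2*pi*35.7560*38.5780*97.5690 / 0.9651 = 876227.0191 W

876227.0191 W


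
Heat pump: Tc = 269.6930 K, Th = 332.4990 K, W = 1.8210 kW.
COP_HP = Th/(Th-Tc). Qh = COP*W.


COP = 332.4990 / 62.8060 = 5.2941
Qh = 5.2941 * 1.8210 = 9.6405 kW

COP = 5.2941, Qh = 9.6405 kW


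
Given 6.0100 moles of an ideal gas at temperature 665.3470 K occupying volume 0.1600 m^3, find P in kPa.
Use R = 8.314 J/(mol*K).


P = nRT/V = 6.0100 * 8.314 * 665.3470 / 0.1600
= 33245.4867 / 0.1600 = 207784.2919 Pa = 207.7843 kPa

207.7843 kPa


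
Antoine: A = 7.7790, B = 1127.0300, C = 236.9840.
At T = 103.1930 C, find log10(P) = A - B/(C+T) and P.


C+T = 340.1770
B/(C+T) = 3.3131
log10(P) = 7.7790 - 3.3131 = 4.4659
P = 10^4.4659 = 29236.8532 mmHg

29236.8532 mmHg


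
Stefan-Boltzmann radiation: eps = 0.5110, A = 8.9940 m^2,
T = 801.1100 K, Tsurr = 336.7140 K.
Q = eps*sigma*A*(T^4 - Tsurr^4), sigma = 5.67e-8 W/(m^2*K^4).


T^4 = 4.1188e+11
Tsurr^4 = 1.2854e+10
Q = 0.5110 * 5.67e-8 * 8.9940 * 3.9902e+11 = 103981.4025 W

103981.4025 W


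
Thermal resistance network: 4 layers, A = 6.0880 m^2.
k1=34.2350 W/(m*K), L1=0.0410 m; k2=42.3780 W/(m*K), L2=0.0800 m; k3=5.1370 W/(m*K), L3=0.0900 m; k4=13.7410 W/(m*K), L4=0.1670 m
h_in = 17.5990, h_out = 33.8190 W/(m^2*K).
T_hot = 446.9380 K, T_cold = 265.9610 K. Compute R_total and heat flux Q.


R_conv_in = 1/(17.5990*6.0880) = 0.0093
R_1 = 0.0410/(34.2350*6.0880) = 0.0002
R_2 = 0.0800/(42.3780*6.0880) = 0.0003
R_3 = 0.0900/(5.1370*6.0880) = 0.0029
R_4 = 0.1670/(13.7410*6.0880) = 0.0020
R_conv_out = 1/(33.8190*6.0880) = 0.0049
R_total = 0.0196 K/W
Q = 180.9770 / 0.0196 = 9247.1188 W

R_total = 0.0196 K/W, Q = 9247.1188 W


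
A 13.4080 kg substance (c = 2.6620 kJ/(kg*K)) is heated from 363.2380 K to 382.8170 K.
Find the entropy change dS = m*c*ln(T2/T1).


T2/T1 = 1.0539
ln(T2/T1) = 0.0525
dS = 13.4080 * 2.6620 * 0.0525 = 1.8738 kJ/K

1.8738 kJ/K


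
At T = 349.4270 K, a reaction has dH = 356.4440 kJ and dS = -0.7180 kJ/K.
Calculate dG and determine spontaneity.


T*dS = 349.4270 * -0.7180 = -250.8886 kJ
dG = 356.4440 + 250.8886 = 607.3326 kJ (non-spontaneous)

dG = 607.3326 kJ, non-spontaneous


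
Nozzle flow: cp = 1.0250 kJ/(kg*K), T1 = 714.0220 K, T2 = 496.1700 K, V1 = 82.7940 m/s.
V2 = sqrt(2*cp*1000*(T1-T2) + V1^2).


dT = 217.8520 K
2*cp*1000*dT = 446596.6000
V1^2 = 6854.8464
V2 = sqrt(453451.4464) = 673.3880 m/s

673.3880 m/s


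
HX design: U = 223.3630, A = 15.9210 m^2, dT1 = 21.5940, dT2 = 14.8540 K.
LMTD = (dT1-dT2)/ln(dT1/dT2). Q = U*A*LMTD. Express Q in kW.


LMTD = 18.0143 K
Q = 223.3630 * 15.9210 * 18.0143 = 64061.9284 W = 64.0619 kW

64.0619 kW


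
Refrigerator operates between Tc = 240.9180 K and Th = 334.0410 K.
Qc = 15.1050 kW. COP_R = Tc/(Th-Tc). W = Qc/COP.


COP = 240.9180 / 93.1230 = 2.5871
W = 15.1050 / 2.5871 = 5.8386 kW

COP = 2.5871, W = 5.8386 kW


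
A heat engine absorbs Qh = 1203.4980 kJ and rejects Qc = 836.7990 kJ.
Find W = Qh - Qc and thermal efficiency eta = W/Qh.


W = 1203.4980 - 836.7990 = 366.6990 kJ
eta = 366.6990 / 1203.4980 = 0.3047 = 30.4694%

W = 366.6990 kJ, eta = 30.4694%


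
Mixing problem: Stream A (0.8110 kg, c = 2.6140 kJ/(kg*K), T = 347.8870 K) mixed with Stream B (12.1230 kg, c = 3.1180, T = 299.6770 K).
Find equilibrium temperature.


num = 12065.1494
den = 39.9195
Tf = 302.2372 K

302.2372 K


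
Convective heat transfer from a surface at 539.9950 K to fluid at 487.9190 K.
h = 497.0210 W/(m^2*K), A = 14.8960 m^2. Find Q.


dT = 52.0760 K
Q = 497.0210 * 14.8960 * 52.0760 = 385551.1659 W

385551.1659 W


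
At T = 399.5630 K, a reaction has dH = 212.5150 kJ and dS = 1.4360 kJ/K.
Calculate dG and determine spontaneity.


T*dS = 399.5630 * 1.4360 = 573.7725 kJ
dG = 212.5150 - 573.7725 = -361.2575 kJ (spontaneous)

dG = -361.2575 kJ, spontaneous


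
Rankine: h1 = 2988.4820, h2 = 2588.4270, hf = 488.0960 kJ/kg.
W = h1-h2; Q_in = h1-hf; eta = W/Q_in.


W = 400.0550 kJ/kg
Q_in = 2500.3860 kJ/kg
eta = 0.1600 = 15.9997%

eta = 15.9997%


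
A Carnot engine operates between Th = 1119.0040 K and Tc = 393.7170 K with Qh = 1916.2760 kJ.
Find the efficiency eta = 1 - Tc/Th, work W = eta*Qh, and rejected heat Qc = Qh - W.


eta = 1 - 393.7170/1119.0040 = 0.6482
W = 0.6482 * 1916.2760 = 1242.0421 kJ
Qc = 1916.2760 - 1242.0421 = 674.2339 kJ

eta = 64.8154%, W = 1242.0421 kJ, Qc = 674.2339 kJ


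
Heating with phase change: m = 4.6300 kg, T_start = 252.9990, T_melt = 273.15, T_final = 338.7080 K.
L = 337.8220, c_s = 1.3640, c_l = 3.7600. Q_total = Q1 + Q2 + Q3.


Q1 (sensible, solid) = 4.6300 * 1.3640 * 20.1510 = 127.2600 kJ
Q2 (latent) = 4.6300 * 337.8220 = 1564.1159 kJ
Q3 (sensible, liquid) = 4.6300 * 3.7600 * 65.5580 = 1141.2861 kJ
Q_total = 2832.6620 kJ

2832.6620 kJ


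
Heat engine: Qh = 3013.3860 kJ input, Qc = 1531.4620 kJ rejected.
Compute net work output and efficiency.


W = 3013.3860 - 1531.4620 = 1481.9240 kJ
eta = 1481.9240 / 3013.3860 = 0.4918 = 49.1780%

W = 1481.9240 kJ, eta = 49.1780%


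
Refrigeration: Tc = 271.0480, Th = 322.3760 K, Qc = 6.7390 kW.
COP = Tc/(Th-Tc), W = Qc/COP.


COP = 271.0480 / 51.3280 = 5.2807
W = 6.7390 / 5.2807 = 1.2762 kW

COP = 5.2807, W = 1.2762 kW


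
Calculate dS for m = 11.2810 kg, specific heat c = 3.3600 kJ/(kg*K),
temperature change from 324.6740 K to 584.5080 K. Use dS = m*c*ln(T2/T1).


T2/T1 = 1.8003
ln(T2/T1) = 0.5879
dS = 11.2810 * 3.3600 * 0.5879 = 22.2857 kJ/K

22.2857 kJ/K


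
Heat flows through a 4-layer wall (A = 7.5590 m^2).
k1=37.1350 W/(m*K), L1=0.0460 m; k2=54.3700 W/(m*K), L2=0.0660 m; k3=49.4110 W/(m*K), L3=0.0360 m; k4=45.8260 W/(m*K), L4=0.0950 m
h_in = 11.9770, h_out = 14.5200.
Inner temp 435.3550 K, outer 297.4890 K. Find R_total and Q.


R_conv_in = 1/(11.9770*7.5590) = 0.0110
R_1 = 0.0460/(37.1350*7.5590) = 0.0002
R_2 = 0.0660/(54.3700*7.5590) = 0.0002
R_3 = 0.0360/(49.4110*7.5590) = 9.6386e-05
R_4 = 0.0950/(45.8260*7.5590) = 0.0003
R_conv_out = 1/(14.5200*7.5590) = 0.0091
R_total = 0.0209 K/W
Q = 137.8660 / 0.0209 = 6611.7326 W

R_total = 0.0209 K/W, Q = 6611.7326 W
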